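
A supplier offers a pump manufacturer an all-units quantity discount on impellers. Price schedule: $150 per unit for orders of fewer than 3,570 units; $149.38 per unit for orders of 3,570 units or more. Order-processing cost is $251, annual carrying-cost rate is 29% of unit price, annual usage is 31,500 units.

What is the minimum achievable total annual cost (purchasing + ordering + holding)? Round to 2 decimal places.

H₁ = 29%×$150 = $43.5000;  H₂ = 29%×$149.38 = $43.3202
EOQ₁ = √(2×31,500×251/43.5000) = 602.92  (< 3,570, feasible at tier 1)
EOQ₂ = √(2×31,500×251/43.3202) = 604.17  (< 3,570 → use Q = 3,570 at tier-2 price)
TC(tier 1 (EOQ₁), Q≈602.9) = $4,751,227.19
TC(tier 2, Q≈3,570.0) = $4,785,011.26
Minimum at tier 1 (EOQ₁): $4,751,227.19

$4,751,227.19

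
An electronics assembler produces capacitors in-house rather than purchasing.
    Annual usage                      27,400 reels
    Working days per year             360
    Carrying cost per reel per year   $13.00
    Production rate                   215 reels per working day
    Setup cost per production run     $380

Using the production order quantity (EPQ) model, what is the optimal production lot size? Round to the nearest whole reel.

1,575 reels

d = 27,400/360 = 76.1111 reels/day;  effective holding cost H(1 − d/p) = 13·(1 − 76.1111/215) = 8.39793
Q* = √(2DS / H_eff) = √(2·27,400·380 / 8.39793) ≈ 1,574.69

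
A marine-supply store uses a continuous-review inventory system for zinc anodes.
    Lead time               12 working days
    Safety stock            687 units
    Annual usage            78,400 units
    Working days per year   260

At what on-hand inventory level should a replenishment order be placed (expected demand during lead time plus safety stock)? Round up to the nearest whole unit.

Daily demand d = 78,400 / 260 = 301.538 units/day
Demand during lead time = 301.538 × 12 = 3,618.46
Reorder point = 3,618.46 + 687 = 4,305.46 → round up

4,306 units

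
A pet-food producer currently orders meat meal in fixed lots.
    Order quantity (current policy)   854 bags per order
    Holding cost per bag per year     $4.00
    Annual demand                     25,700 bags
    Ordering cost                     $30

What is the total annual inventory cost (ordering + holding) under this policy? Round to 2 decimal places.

Orders/yr = 25,700/854 = 30.094; ordering cost = 30.094 × $30 = $902.81
Average inventory = 854/2 = 427; holding cost = 427 × $4 = $1,708.00
Total = $902.81 + $1,708.00 = $2,610.81

$2,610.81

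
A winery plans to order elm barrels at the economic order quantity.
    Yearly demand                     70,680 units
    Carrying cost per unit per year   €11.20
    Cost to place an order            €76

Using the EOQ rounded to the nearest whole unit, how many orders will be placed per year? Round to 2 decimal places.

72.20 orders per year

EOQ = √(2DS/H) = √(2 × 70,680 × 76 / 11.2)
    = √(959,228.57) ≈ 979.40 → Q = 979
N = D/Q = 70,680/979 ≈ 72.196 orders/yr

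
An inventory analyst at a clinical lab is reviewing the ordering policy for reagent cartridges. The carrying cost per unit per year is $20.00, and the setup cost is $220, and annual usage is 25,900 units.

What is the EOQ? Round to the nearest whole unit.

755 units

Q* = √(2·D·S / H) = √(2·25,900·220 / 20) = √569,800.0 ≈ 754.85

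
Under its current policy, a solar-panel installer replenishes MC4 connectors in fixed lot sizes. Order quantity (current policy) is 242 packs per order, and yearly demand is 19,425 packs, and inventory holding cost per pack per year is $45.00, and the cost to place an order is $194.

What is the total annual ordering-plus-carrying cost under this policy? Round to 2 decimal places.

Orders/yr = 19,425/242 = 80.269; ordering cost = 80.269 × $194 = $15,572.11
Average inventory = 242/2 = 121; holding cost = 121 × $45 = $5,445.00
Total = $15,572.11 + $5,445.00 = $21,017.11

$21,017.11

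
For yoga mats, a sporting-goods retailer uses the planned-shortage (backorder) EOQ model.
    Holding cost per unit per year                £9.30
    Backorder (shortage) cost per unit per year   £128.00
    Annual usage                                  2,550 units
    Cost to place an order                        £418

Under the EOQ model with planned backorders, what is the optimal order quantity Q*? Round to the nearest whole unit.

496 units

Q* = √(2DS/H) · √((H + b)/b)
   = √(2 × 2,550 × 418 / 9.3) · √((9.3 + 128) / 128)
   = 478.775 × 1.0357 ≈ 495.86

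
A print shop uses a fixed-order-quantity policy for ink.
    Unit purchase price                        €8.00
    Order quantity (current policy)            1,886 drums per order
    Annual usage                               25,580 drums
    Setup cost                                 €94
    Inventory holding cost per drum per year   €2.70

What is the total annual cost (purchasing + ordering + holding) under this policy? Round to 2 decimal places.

Orders/yr = 25,580/1,886 = 13.563; ordering cost = 13.563 × €94 = €1,274.93
Average inventory = 1,886/2 = 943; holding cost = 943 × €2.7 = €2,546.10
Purchase cost = D·C = 25,580 × 8 = €204,640.00
Total = €1,274.93 + €2,546.10 + €204,640.00 = €208,461.03

€208,461.03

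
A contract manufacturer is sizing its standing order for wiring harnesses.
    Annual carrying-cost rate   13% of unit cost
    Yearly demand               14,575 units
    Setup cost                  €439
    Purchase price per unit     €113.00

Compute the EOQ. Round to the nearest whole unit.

Carrying cost H = €113 × 13% = €14.6900/unit/yr
EOQ = √(2DS/H) = √(2 × 14,575 × 439 / 14.69)
    = √(871,126.62) ≈ 933.34

933 units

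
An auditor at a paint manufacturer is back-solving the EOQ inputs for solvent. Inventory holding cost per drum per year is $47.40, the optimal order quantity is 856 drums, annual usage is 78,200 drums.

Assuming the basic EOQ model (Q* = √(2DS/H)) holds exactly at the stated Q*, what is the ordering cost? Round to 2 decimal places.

$222.07

From Q* = √(2DS/H) ⇒ Q*² = 2DS/H.
S = Q²H / (2D) = 856² × 47.4 / (2 × 78,200) = 222.0696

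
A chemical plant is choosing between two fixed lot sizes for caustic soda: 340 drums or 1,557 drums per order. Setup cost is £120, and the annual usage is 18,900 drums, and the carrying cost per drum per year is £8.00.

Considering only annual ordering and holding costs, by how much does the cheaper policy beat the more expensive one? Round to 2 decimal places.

£345.94

For each Q, cost = (D/Q)·S + (Q/2)·H.
TC(340) = (18,900/340)×120 + (340/2)×8 = £8,030.59
TC(1,557) = (18,900/1,557)×120 + (1,557/2)×8 = £7,684.65
Lots of 1,557 are cheaper by £345.94.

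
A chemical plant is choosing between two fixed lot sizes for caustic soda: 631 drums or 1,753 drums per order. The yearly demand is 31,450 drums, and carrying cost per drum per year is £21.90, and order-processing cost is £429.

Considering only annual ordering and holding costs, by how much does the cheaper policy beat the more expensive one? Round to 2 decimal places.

TC(Q) = (D/Q)S + (Q/2)H
TC(631) = (31,450/631)×429 + (631/2)×21.9 = £28,291.46
TC(1,753) = (31,450/1,753)×429 + (1,753/2)×21.9 = £26,891.90
Lots of 1,753 are cheaper by £1,399.56.

£1,399.56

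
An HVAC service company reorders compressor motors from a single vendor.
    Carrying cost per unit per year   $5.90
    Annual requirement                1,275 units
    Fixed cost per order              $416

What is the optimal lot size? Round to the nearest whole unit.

2DS/H = 2·1,275·416/5.9 = 179,796.61
EOQ = √179,796.61 ≈ 424.02

424 units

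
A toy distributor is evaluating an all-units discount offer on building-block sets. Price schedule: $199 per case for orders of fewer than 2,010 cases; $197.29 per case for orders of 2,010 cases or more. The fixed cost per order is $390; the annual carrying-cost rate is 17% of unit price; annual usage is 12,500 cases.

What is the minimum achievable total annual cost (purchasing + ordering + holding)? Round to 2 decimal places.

$2,502,257.37

H₁ = 17%×$199 = $33.8300;  H₂ = 17%×$197.29 = $33.5393
EOQ₁ = √(2×12,500×390/33.8300) = 536.85  (< 2,010, feasible at tier 1)
EOQ₂ = √(2×12,500×390/33.5393) = 539.17  (< 2,010 → use Q = 2,010 at tier-2 price)
TC(tier 1 (EOQ₁), Q≈536.8) = $2,505,661.57
TC(tier 2, Q≈2,010.0) = $2,502,257.37
Minimum at tier 2: $2,502,257.37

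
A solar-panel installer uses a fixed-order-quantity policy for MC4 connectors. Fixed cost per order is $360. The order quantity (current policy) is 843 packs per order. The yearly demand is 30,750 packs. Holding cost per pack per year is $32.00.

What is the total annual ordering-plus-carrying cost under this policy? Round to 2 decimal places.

$26,619.67

Orders/yr = 30,750/843 = 36.477; ordering cost = 36.477 × $360 = $13,131.67
Average inventory = 843/2 = 421.5; holding cost = 421.5 × $32 = $13,488.00
Total = $13,131.67 + $13,488.00 = $26,619.67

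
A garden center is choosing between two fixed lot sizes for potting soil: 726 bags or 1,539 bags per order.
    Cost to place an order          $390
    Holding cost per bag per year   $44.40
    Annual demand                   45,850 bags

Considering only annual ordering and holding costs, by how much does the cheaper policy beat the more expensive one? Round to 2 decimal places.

$5,037.34

TC(Q) = (D/Q)S + (Q/2)H
TC(726) = (45,850/726)×390 + (726/2)×44.4 = $40,747.37
TC(1,539) = (45,850/1,539)×390 + (1,539/2)×44.4 = $45,784.71
|ΔTC| = |$40,747.37 − $45,784.71| = $5,037.34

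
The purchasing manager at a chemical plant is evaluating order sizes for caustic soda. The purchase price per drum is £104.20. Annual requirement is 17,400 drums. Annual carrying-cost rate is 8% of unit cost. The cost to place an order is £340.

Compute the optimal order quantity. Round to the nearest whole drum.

Carrying cost H = £104.2 × 8% = £8.3360/drum/yr
2DS/H = 2·17,400·340/8.336 = 1,419,385.80
EOQ = √1,419,385.80 ≈ 1,191.38

1,191 drums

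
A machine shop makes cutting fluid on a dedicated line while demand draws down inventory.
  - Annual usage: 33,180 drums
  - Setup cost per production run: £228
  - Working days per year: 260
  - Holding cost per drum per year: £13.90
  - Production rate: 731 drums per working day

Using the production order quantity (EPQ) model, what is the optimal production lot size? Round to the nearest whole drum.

1,148 drums

Daily demand d = 33,180/260 = 127.615; p = 731; 1 − d/p = 0.82542
EPQ = √(2DS / (H(1 − d/p)))
    = √(2 × 33,180 × 228 / (13.9 × 0.82542)) ≈ 1,148.35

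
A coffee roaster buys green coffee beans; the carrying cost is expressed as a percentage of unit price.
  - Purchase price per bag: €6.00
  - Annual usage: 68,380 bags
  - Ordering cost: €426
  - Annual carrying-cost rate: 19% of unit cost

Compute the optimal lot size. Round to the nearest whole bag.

7,149 bags

H = i·C = 0.19 × €6 = €1.1400 per bag-year
EOQ = √(2DS/H) = √(2 × 68,380 × 426 / 1.14)
    = √(51,105,052.63) ≈ 7,148.78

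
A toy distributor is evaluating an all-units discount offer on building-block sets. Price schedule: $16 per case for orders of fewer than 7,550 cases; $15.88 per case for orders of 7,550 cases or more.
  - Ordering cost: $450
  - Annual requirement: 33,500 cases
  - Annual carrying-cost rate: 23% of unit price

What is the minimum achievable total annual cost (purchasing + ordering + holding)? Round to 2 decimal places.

$546,533.38

H₁ = 23%×$16 = $3.6800;  H₂ = 23%×$15.88 = $3.6524
EOQ₁ = √(2×33,500×450/3.6800) = 2,862.33  (< 7,550, feasible at tier 1)
EOQ₂ = √(2×33,500×450/3.6524) = 2,873.12  (< 7,550 → use Q = 7,550 at tier-2 price)
TC(tier 1 (EOQ₁), Q≈2,862.3) = $546,533.38
TC(tier 2, Q≈7,550.0) = $547,764.50
Minimum at tier 1 (EOQ₁): $546,533.38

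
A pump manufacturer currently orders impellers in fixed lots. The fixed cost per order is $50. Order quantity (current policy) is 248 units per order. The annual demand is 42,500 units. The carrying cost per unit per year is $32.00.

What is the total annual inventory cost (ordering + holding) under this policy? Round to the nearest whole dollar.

$12,537

Annual ordering cost = (D/Q)·S = (42,500/248) × 50 = $8,568.55
Annual holding cost  = (Q/2)·H = (248/2) × 32 = $3,968.00
Total = $8,568.55 + $3,968.00 = $12,536.55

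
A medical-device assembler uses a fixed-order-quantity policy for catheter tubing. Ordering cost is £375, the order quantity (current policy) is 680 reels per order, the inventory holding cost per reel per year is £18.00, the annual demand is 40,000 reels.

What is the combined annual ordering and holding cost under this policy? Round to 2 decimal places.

Orders/yr = 40,000/680 = 58.824; ordering cost = 58.824 × £375 = £22,058.82
Average inventory = 680/2 = 340; holding cost = 340 × £18 = £6,120.00
Total = £22,058.82 + £6,120.00 = £28,178.82

£28,178.82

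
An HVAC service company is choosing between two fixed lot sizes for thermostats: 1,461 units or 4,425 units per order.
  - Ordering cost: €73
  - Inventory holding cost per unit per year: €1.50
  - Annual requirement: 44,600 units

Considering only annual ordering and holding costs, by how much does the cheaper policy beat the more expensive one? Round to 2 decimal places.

For each Q, cost = (D/Q)·S + (Q/2)·H.
TC(1,461) = (44,600/1,461)×73 + (1,461/2)×1.5 = €3,324.22
TC(4,425) = (44,600/4,425)×73 + (4,425/2)×1.5 = €4,054.52
|ΔTC| = |€3,324.22 − €4,054.52| = €730.30

€730.30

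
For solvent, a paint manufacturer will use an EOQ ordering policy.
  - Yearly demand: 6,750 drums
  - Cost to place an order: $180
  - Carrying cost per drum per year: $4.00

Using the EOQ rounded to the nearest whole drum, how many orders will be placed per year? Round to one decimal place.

8.7 orders per year

EOQ = √(2DS/H) = √(2 × 6,750 × 180 / 4)
    = √(607,500.00) ≈ 779.42 → Q = 779
N = D/Q = 6,750/779 ≈ 8.665 orders/yr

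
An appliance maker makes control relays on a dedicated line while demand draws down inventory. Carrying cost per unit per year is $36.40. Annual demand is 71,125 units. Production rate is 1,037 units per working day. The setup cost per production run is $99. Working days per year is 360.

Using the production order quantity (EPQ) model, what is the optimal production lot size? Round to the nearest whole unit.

691 units

d = 71,125/360 = 197.5694 units/day;  effective holding cost H(1 − d/p) = 36.4·(1 − 197.5694/1037) = 29.46506
Q* = √(2DS / H_eff) = √(2·71,125·99 / 29.46506) ≈ 691.34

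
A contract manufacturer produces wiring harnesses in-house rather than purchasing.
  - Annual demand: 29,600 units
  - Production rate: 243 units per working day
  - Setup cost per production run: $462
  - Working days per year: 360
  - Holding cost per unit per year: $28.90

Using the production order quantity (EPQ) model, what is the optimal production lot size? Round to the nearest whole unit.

Daily demand d = 29,600/360 = 82.222; p = 243; 1 − d/p = 0.66164
EPQ = √(2DS / (H(1 − d/p)))
    = √(2 × 29,600 × 462 / (28.9 × 0.66164)) ≈ 1,195.98

1,196 units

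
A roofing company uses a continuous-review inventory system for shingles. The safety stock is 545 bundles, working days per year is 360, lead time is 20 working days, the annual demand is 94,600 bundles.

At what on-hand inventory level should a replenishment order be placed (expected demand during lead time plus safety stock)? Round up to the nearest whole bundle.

5,801 bundles

Daily demand d = 94,600 / 360 = 262.778 bundles/day
Demand during lead time = 262.778 × 20 = 5,255.56
Reorder point = 5,255.56 + 545 = 5,800.56 → round up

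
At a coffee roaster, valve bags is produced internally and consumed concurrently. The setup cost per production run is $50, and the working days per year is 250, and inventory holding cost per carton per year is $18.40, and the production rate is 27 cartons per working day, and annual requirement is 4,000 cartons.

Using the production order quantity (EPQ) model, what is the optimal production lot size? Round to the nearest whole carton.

231 cartons

d = 4,000/250 = 16.0000 cartons/day;  effective holding cost H(1 − d/p) = 18.4·(1 − 16.0000/27) = 7.49630
Q* = √(2DS / H_eff) = √(2·4,000·50 / 7.49630) ≈ 231.00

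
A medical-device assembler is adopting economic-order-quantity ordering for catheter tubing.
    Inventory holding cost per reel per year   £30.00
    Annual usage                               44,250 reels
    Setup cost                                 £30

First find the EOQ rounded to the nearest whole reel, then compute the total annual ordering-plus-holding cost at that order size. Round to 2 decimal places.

£8,924.70

EOQ = √(2DS/H) = √(2 × 44,250 × 30 / 30)
    = √(88,500.00) ≈ 297.49 → Q = 297 reels
Orders/yr = 44,250/297 = 148.990; ordering cost = 148.990 × £30 = £4,469.70
Average inventory = 297/2 = 148.5; holding cost = 148.5 × £30 = £4,455.00
Total = £4,469.70 + £4,455.00 = £8,924.70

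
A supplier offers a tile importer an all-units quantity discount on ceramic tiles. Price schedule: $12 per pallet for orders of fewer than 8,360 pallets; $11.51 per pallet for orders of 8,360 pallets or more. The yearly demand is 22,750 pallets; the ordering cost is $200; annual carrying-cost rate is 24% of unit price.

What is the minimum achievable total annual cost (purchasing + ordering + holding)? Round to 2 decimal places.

H₁ = 24%×$12 = $2.8800;  H₂ = 24%×$11.51 = $2.7624
EOQ₁ = √(2×22,750×200/2.8800) = 1,777.56  (< 8,360, feasible at tier 1)
EOQ₂ = √(2×22,750×200/2.7624) = 1,815.00  (< 8,360 → use Q = 8,360 at tier-2 price)
TC(tier 1 (EOQ₁), Q≈1,777.6) = $278,119.37
TC(tier 2, Q≈8,360.0) = $273,943.59
Minimum at tier 2: $273,943.59

$273,943.59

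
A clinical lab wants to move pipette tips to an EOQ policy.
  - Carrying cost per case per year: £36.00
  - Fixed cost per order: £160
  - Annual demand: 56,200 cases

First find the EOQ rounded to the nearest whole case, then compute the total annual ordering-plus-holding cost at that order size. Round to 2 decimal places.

£25,444.53

Q* = √(2·D·S / H) = √(2·56,200·160 / 36) = √499,555.6 ≈ 706.79 → Q = 707 cases
Annual ordering cost = (D/Q)·S = (56,200/707) × 160 = £12,718.53
Annual holding cost  = (Q/2)·H = (707/2) × 36 = £12,726.00
Total = £12,718.53 + £12,726.00 = £25,444.53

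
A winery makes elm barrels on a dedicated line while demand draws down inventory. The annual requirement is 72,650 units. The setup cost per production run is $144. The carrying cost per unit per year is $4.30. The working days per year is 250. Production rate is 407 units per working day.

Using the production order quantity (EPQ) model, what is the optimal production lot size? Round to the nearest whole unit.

4,125 units

Daily demand d = 72,650/250 = 290.600; p = 407; 1 − d/p = 0.28600
EPQ = √(2DS / (H(1 − d/p)))
    = √(2 × 72,650 × 144 / (4.3 × 0.28600)) ≈ 4,124.78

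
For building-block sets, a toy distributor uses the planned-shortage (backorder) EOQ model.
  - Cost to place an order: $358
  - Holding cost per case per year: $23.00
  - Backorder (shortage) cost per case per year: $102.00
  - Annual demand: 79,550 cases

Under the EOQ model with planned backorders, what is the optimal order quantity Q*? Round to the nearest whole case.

Q* = √(2DS/H) · √((H + b)/b)
   = √(2 × 79,550 × 358 / 23) · √((23 + 102) / 102)
   = 1,573.666 × 1.1070 ≈ 1,742.08

1,742 cases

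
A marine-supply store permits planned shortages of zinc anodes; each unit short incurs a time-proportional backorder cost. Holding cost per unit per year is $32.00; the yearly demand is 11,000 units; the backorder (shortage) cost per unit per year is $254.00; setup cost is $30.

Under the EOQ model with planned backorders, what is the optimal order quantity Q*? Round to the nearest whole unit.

Basic EOQ = √(2·11,000·30/32) = 143.614
Backorder adjustment √((H+b)/b) = √((32+254)/254) = 1.0611
Q* = 143.614 × 1.0611 ≈ 152.39

152 units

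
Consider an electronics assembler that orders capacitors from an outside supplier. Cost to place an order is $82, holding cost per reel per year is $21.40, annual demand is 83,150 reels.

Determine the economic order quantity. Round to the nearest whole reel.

Q* = √(2·D·S / H) = √(2·83,150·82 / 21.4) = √637,224.3 ≈ 798.26

798 reels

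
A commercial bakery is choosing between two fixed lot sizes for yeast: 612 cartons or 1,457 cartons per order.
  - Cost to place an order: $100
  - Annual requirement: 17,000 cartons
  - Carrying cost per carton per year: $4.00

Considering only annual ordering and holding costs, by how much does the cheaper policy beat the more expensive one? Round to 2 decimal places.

$79.00

For each Q, cost = (D/Q)·S + (Q/2)·H.
TC(612) = (17,000/612)×100 + (612/2)×4 = $4,001.78
TC(1,457) = (17,000/1,457)×100 + (1,457/2)×4 = $4,080.78
Cheaper: Q = 612.  Difference = $79.00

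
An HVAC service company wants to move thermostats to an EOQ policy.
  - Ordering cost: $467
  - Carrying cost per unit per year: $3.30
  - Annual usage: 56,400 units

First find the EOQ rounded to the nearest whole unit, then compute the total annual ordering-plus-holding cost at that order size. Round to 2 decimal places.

$13,184.69

2DS/H = 2·56,400·467/3.3 = 15,962,909.09
EOQ = √15,962,909.09 ≈ 3,995.36 → Q = 3,995 units
Annual ordering cost = (D/Q)·S = (56,400/3,995) × 467 = $6,592.94
Annual holding cost  = (Q/2)·H = (3,995/2) × 3.3 = $6,591.75
Total = $6,592.94 + $6,591.75 = $13,184.69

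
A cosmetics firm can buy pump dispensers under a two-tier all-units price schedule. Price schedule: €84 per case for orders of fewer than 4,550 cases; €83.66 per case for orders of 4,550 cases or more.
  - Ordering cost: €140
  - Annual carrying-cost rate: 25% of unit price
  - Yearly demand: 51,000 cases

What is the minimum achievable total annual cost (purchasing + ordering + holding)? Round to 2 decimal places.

H₁ = 25%×€84 = €21.0000;  H₂ = 25%×€83.66 = €20.9150
EOQ₁ = √(2×51,000×140/21.0000) = 824.62  (< 4,550, feasible at tier 1)
EOQ₂ = √(2×51,000×140/20.9150) = 826.30  (< 4,550 → use Q = 4,550 at tier-2 price)
TC(tier 1 (EOQ₁), Q≈824.6) = €4,301,317.04
TC(tier 2, Q≈4,550.0) = €4,315,810.86
Minimum at tier 1 (EOQ₁): €4,301,317.04

€4,301,317.04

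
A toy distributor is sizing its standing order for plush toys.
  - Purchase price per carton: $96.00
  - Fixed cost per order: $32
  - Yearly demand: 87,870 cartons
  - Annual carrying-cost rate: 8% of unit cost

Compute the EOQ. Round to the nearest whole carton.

H = i·C = 0.08 × $96 = $7.6800 per carton-year
Optimal lot size Q* = (2 × 87,870 × $32 / $7.68)^½ ≈ 855.72

856 cartons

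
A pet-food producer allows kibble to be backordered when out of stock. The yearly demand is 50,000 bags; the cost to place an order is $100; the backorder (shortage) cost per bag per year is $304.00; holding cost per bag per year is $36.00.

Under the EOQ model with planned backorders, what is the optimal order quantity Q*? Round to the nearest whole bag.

557 bags

Q* = √(2DS/H) · √((H + b)/b)
   = √(2 × 50,000 × 100 / 36) · √((36 + 304) / 304)
   = 527.046 × 1.0576 ≈ 557.38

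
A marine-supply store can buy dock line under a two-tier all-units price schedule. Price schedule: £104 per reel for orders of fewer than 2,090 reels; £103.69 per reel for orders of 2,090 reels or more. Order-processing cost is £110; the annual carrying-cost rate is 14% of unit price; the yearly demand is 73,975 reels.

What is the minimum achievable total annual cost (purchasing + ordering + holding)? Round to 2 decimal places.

H₁ = 14%×£104 = £14.5600;  H₂ = 14%×£103.69 = £14.5166
EOQ₁ = √(2×73,975×110/14.5600) = 1,057.24  (< 2,090, feasible at tier 1)
EOQ₂ = √(2×73,975×110/14.5166) = 1,058.82  (< 2,090 → use Q = 2,090 at tier-2 price)
TC(tier 1 (EOQ₁), Q≈1,057.2) = £7,708,793.40
TC(tier 2, Q≈2,090.0) = £7,689,531.02
Minimum at tier 2: £7,689,531.02

£7,689,531.02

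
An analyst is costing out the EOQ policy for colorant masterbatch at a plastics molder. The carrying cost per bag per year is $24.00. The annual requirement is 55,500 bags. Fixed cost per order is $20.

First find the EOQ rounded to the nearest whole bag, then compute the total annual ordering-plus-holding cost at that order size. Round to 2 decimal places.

2DS/H = 2·55,500·20/24 = 92,500.00
EOQ = √92,500.00 ≈ 304.14 → Q = 304 bags
Orders/yr = 55,500/304 = 182.566; ordering cost = 182.566 × $20 = $3,651.32
Average inventory = 304/2 = 152; holding cost = 152 × $24 = $3,648.00
Total = $3,651.32 + $3,648.00 = $7,299.32

$7,299.32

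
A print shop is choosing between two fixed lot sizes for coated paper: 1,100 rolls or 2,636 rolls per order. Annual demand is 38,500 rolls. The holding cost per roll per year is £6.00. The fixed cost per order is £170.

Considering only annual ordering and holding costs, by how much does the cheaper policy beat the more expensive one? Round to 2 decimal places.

£1,140.93

For each Q, cost = (D/Q)·S + (Q/2)·H.
TC(1,100) = (38,500/1,100)×170 + (1,100/2)×6 = £9,250.00
TC(2,636) = (38,500/2,636)×170 + (2,636/2)×6 = £10,390.93
Cheaper: Q = 1,100.  Difference = £1,140.93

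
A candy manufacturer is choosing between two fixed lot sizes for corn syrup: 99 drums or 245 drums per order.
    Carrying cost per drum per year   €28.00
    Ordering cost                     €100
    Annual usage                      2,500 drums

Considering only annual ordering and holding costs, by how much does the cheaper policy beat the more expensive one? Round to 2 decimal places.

For each Q, cost = (D/Q)·S + (Q/2)·H.
TC(99) = (2,500/99)×100 + (99/2)×28 = €3,911.25
TC(245) = (2,500/245)×100 + (245/2)×28 = €4,450.41
Cheaper: Q = 99.  Difference = €539.16

€539.16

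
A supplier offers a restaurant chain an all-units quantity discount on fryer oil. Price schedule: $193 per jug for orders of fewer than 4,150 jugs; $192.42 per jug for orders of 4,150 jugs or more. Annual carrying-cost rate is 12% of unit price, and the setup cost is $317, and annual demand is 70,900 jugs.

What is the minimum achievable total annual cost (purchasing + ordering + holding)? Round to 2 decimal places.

H₁ = 12%×$193 = $23.1600;  H₂ = 12%×$192.42 = $23.0904
EOQ₁ = √(2×70,900×317/23.1600) = 1,393.15  (< 4,150, feasible at tier 1)
EOQ₂ = √(2×70,900×317/23.0904) = 1,395.25  (< 4,150 → use Q = 4,150 at tier-2 price)
TC(tier 1 (EOQ₁), Q≈1,393.2) = $13,715,965.40
TC(tier 2, Q≈4,150.0) = $13,695,906.31
Minimum at tier 2: $13,695,906.31

$13,695,906.31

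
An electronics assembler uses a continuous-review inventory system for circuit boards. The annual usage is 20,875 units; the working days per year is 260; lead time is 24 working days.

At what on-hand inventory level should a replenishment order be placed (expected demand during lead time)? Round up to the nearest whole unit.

Daily demand d = 20,875 / 260 = 80.288 units/day
Demand during lead time = 80.288 × 24 = 1,926.92
Reorder point = 1,926.92 → round up

1,927 units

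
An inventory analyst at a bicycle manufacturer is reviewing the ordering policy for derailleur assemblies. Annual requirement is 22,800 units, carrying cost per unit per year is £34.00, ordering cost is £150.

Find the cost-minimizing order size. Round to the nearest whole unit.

449 units

2DS/H = 2·22,800·150/34 = 201,176.47
EOQ = √201,176.47 ≈ 448.53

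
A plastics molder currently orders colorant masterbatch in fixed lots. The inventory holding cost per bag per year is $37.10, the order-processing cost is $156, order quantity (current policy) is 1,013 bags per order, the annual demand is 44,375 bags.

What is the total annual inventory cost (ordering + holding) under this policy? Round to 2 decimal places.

$25,624.81

Orders/yr = 44,375/1,013 = 43.806; ordering cost = 43.806 × $156 = $6,833.66
Average inventory = 1,013/2 = 506.5; holding cost = 506.5 × $37.1 = $18,791.15
Total = $6,833.66 + $18,791.15 = $25,624.81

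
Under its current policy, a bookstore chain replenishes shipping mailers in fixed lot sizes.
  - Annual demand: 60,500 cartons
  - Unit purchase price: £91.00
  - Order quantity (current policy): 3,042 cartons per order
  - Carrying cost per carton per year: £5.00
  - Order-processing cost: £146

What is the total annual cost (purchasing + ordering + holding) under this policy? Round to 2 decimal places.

Ordering: D/Q × S = 60,500/3,042 × £146 = £2,903.68
Holding:  Q/2 × H = 3,042/2 × £5 = £7,605.00
Purchase cost = D·C = 60,500 × 91 = £5,505,500.00
Total = £2,903.68 + £7,605.00 + £5,505,500.00 = £5,516,008.68

£5,516,008.68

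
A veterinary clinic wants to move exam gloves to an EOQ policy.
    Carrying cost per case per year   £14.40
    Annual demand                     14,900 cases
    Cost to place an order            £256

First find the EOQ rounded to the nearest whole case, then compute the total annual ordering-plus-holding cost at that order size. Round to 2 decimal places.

2DS/H = 2·14,900·256/14.4 = 529,777.78
EOQ = √529,777.78 ≈ 727.86 → Q = 728 cases
Orders/yr = 14,900/728 = 20.467; ordering cost = 20.467 × £256 = £5,239.56
Average inventory = 728/2 = 364; holding cost = 364 × £14.4 = £5,241.60
Total = £5,239.56 + £5,241.60 = £10,481.16

£10,481.16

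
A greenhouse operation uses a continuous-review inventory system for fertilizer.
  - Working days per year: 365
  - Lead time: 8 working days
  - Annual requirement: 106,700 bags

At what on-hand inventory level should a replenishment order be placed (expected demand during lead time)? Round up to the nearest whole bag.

2,339 bags

Daily demand d = 106,700 / 365 = 292.329 bags/day
Demand during lead time = 292.329 × 8 = 2,338.63
Reorder point = 2,338.63 → round up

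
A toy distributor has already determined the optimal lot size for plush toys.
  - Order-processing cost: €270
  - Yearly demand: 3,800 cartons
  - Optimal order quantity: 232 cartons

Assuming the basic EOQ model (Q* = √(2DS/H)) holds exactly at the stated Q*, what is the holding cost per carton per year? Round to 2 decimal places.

EOQ relation: Q² = 2DS/H, so rearrange for the unknown.
H = 2DS / Q² = 2 × 3,800 × 270 / 232² = 38.1243

€38.12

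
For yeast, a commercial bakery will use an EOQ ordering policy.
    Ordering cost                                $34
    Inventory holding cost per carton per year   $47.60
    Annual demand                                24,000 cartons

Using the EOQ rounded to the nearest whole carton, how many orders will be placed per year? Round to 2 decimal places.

Q* = √(2·D·S / H) = √(2·24,000·34 / 47.6) = √34,285.7 ≈ 185.16 → Q = 185
N = D/Q = 24,000/185 ≈ 129.730 orders/yr

129.73 orders per year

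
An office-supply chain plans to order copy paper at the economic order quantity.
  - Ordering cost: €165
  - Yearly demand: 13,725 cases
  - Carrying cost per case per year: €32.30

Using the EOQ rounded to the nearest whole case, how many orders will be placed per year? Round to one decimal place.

Q* = √(2·D·S / H) = √(2·13,725·165 / 32.3) = √140,224.5 ≈ 374.47 → Q = 374
Orders per year = D/Q = 13,725 / 374 = 36.698

36.7 orders per year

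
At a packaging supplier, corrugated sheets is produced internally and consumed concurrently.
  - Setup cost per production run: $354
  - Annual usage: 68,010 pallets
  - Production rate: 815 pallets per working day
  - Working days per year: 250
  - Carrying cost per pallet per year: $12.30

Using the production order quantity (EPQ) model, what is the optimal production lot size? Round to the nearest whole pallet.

2,424 pallets

d = 68,010/250 = 272.0400 pallets/day;  effective holding cost H(1 − d/p) = 12.3·(1 − 272.0400/815) = 8.19437
Q* = √(2DS / H_eff) = √(2·68,010·354 / 8.19437) ≈ 2,424.07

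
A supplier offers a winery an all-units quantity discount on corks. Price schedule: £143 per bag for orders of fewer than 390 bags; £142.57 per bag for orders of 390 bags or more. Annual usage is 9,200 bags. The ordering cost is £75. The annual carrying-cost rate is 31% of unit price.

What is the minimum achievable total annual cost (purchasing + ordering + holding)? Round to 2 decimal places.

£1,322,031.59

H₁ = 31%×£143 = £44.3300;  H₂ = 31%×£142.57 = £44.1967
EOQ₁ = √(2×9,200×75/44.3300) = 176.44  (< 390, feasible at tier 1)
EOQ₂ = √(2×9,200×75/44.1967) = 176.70  (< 390 → use Q = 390 at tier-2 price)
TC(tier 1 (EOQ₁), Q≈176.4) = £1,323,421.47
TC(tier 2, Q≈390.0) = £1,322,031.59
Minimum at tier 2: £1,322,031.59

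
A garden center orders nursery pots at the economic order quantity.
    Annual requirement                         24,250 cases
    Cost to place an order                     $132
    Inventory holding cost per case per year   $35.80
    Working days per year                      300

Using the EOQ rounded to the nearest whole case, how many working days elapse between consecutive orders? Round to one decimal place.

Optimal lot size Q* = (2 × 24,250 × $132 / $35.8)^½ ≈ 422.88 → Q = 423 cases
T = Q/D × 300 days = 423/24,250 × 300 = 5.233 days

5.2 days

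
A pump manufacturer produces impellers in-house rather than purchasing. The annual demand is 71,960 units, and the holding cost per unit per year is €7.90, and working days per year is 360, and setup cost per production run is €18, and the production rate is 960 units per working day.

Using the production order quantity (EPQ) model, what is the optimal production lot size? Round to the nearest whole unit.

644 units

d = 71,960/360 = 199.8889 units/day;  effective holding cost H(1 − d/p) = 7.9·(1 − 199.8889/960) = 6.25508
Q* = √(2DS / H_eff) = √(2·71,960·18 / 6.25508) ≈ 643.55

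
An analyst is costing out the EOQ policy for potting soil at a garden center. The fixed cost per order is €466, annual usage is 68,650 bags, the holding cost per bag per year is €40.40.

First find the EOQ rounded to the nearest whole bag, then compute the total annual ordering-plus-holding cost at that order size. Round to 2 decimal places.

Optimal lot size Q* = (2 × 68,650 × €466 / €40.4)^½ ≈ 1,258.45 → Q = 1,258 bags
Annual ordering cost = (D/Q)·S = (68,650/1,258) × 466 = €25,429.97
Annual holding cost  = (Q/2)·H = (1,258/2) × 40.4 = €25,411.60
Total = €25,429.97 + €25,411.60 = €50,841.57

€50,841.57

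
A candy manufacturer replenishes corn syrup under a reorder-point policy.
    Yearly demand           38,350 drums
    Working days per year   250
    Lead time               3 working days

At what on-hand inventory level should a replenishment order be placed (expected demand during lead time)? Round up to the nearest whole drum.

461 drums

Daily demand d = 38,350 / 250 = 153.400 drums/day
Demand during lead time = 153.400 × 3 = 460.20
Reorder point = 460.20 → round up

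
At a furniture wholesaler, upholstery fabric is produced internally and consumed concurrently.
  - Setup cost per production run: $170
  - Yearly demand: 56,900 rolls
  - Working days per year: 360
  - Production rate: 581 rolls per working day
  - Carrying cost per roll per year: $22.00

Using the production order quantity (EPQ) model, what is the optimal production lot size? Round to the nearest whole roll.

1,099 rolls

Daily demand d = 56,900/360 = 158.056; p = 581; 1 − d/p = 0.72796
EPQ = √(2DS / (H(1 − d/p)))
    = √(2 × 56,900 × 170 / (22 × 0.72796)) ≈ 1,099.08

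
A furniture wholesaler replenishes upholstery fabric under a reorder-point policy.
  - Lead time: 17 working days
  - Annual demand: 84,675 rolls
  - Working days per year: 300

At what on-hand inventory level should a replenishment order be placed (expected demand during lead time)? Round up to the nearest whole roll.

Daily demand d = 84,675 / 300 = 282.250 rolls/day
Demand during lead time = 282.250 × 17 = 4,798.25
Reorder point = 4,798.25 → round up

4,799 rolls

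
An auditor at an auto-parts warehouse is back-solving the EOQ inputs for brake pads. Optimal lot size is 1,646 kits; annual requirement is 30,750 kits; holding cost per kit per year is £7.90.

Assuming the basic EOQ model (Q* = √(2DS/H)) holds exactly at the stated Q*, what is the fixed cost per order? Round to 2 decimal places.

Since Q* = (2DS/H)^½, squaring gives Q*²·H = 2DS.
S = Q²H / (2D) = 1,646² × 7.9 / (2 × 30,750) = 348.0260

£348.03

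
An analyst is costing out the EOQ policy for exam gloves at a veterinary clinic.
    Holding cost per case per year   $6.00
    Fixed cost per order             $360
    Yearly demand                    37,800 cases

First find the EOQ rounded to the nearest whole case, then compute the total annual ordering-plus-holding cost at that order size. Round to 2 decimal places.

$12,778.73

Q* = √(2·D·S / H) = √(2·37,800·360 / 6) = √4,536,000.0 ≈ 2,129.79 → Q = 2,130 cases
Annual ordering cost = (D/Q)·S = (37,800/2,130) × 360 = $6,388.73
Annual holding cost  = (Q/2)·H = (2,130/2) × 6 = $6,390.00
Total = $6,388.73 + $6,390.00 = $12,778.73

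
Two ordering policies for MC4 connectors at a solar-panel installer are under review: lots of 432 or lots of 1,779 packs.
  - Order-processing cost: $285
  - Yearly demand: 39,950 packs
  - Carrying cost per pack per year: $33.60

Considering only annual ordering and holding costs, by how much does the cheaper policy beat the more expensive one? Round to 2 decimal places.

$2,673.78

TC(Q) = (D/Q)S + (Q/2)H
TC(432) = (39,950/432)×285 + (432/2)×33.6 = $33,613.50
TC(1,779) = (39,950/1,779)×285 + (1,779/2)×33.6 = $36,287.28
Cheaper: Q = 432.  Difference = $2,673.78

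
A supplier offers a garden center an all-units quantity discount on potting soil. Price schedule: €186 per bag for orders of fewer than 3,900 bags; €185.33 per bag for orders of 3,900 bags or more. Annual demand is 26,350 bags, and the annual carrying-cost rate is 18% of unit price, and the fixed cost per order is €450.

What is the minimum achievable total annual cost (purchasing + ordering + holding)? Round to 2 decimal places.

€4,929,277.62

H₁ = 18%×€186 = €33.4800;  H₂ = 18%×€185.33 = €33.3594
EOQ₁ = √(2×26,350×450/33.4800) = 841.63  (< 3,900, feasible at tier 1)
EOQ₂ = √(2×26,350×450/33.3594) = 843.15  (< 3,900 → use Q = 3,900 at tier-2 price)
TC(tier 1 (EOQ₁), Q≈841.6) = €4,929,277.62
TC(tier 2, Q≈3,900.0) = €4,951,536.71
Minimum at tier 1 (EOQ₁): €4,929,277.62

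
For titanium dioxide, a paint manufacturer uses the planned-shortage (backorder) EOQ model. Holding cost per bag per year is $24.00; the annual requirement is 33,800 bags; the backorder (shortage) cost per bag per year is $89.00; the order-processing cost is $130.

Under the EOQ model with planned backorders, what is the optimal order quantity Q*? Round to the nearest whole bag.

Q* = √(2DS/H) · √((H + b)/b)
   = √(2 × 33,800 × 130 / 24) · √((24 + 89) / 89)
   = 605.117 × 1.1268 ≈ 681.84

682 bags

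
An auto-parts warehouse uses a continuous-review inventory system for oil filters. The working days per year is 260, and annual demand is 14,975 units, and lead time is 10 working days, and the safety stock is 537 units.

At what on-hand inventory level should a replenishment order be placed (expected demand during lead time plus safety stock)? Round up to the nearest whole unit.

Daily demand d = 14,975 / 260 = 57.596 units/day
Demand during lead time = 57.596 × 10 = 575.96
Reorder point = 575.96 + 537 = 1,112.96 → round up

1,113 units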